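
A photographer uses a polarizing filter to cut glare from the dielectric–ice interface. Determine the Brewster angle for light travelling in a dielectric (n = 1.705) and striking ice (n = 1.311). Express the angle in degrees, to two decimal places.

θ_B ≈ 37.56°

The reflected p-component vanishes when tan θ_B = n₂/n₁.
Brewster's condition: tan θ_B = n₂/n₁ = 1.311/1.705 = 0.7689.
θ_B = arctan(0.7689) = 37.56°.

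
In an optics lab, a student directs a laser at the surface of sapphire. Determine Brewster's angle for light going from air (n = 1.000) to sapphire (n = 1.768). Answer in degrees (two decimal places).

At Brewster's angle the reflected and refracted rays are perpendicular, which with Snell's law gives tan θ_B = n₂/n₁.
Here n₂/n₁ = 1.768/1.000 = 1.7680, and Brewster's law gives tan θ_B = n₂/n₁.
θ_B = arctan(1.7680) = 60.51°.

θ_B ≈ 60.51°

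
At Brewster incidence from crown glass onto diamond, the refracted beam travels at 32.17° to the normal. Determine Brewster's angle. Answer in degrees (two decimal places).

θ_B ≈ 57.83°

Brewster's condition makes the reflected and refracted beams perpendicular: θ_B + θ_t = 90°.
θ_B = 90° − 32.17° = 57.83°.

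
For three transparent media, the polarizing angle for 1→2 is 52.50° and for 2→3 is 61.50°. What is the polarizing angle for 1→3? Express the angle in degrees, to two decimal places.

θ_B ≈ 67.38°

tan θ_B(1→2) = n₂/n₁ = tan 52.50° = 1.3032.
tan θ_B(2→3) = n₃/n₂ = tan 61.50° = 1.8418.
n₃/n₁ = 2.4002. Then tan θ_B(1→3) = n₃/n₁, so θ_B(1→3) = arctan(2.4002) = 67.38°.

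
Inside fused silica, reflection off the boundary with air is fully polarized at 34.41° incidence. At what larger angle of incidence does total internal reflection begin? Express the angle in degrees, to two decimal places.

tan θ_B = n₂/n₁ = tan 34.41° = 0.6850.
Total internal reflection: sin θ_c = n₂/n₁ = 0.6850.
θ_c = arcsin(0.6850) = 43.23°.

θ_c ≈ 43.23°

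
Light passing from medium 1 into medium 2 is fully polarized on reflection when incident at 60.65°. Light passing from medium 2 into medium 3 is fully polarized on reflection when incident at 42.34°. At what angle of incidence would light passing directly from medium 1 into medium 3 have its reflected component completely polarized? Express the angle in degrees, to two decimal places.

θ_B ≈ 58.32°

tan θ_B(1→2) = n₂/n₁ = tan 60.65° = 1.7783.
tan θ_B(2→3) = n₃/n₂ = tan 42.34° = 0.9112.
So n₃/n₁ = (n₂/n₁)(n₃/n₂) = 1.7783 × 0.9112 = 1.6204.
θ_B(1→3) = arctan(1.6204) = 58.32°.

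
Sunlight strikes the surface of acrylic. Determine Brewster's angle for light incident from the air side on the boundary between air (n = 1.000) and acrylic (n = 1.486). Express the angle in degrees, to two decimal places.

θ_B ≈ 56.06°

Brewster's condition: tan θ_B = n₂/n₁ = 1.486/1.000 = 1.4860. Taking the arctangent, θ_B = 56.06°.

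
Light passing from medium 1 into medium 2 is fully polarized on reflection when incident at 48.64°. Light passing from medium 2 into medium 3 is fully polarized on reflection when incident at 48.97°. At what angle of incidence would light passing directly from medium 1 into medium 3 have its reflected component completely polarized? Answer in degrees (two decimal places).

θ_B ≈ 52.54°

n₂/n₁ = tan 48.64° = 1.1359 and n₃/n₂ = tan 48.97° = 1.1492.
So n₃/n₁ = (n₂/n₁)(n₃/n₂) = 1.1359 × 1.1492 = 1.3053.
θ_B(1→3) = arctan(1.3053) = 52.54°.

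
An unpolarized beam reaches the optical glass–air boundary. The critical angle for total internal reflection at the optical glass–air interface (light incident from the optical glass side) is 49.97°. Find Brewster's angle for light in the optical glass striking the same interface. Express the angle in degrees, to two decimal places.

θ_B ≈ 37.44°

sin θ_c = n₂/n₁, so n₂/n₁ = sin 49.97° = 0.7657.
Brewster: tan θ_B = n₂/n₁ = 0.7657.
θ_B = arctan(0.7657) = 37.44°.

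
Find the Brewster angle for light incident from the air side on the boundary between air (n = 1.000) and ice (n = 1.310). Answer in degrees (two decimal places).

tan θ_B = n₂/n₁ = 1.310/1.000 = 1.3100.
θ_B = arctan(1.3100) = 52.64°.

θ_B ≈ 52.64°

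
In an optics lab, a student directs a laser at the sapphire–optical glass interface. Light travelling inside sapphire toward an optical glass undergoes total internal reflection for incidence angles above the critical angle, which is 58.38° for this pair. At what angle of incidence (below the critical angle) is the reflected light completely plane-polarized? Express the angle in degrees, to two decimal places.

sin θ_c = n₂/n₁, so n₂/n₁ = sin 58.38° = 0.8515.
Brewster: tan θ_B = n₂/n₁ = 0.8515.
θ_B = arctan(0.8515) = 40.42°.

θ_B ≈ 40.42°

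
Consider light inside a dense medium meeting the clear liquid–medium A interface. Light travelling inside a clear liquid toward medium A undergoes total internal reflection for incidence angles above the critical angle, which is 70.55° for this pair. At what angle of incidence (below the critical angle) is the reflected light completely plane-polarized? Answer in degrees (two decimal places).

θ_B ≈ 43.32°

At the critical angle sin θ_c = n₂/n₁, giving n₂/n₁ = sin 70.55° = 0.9429.
Then tan θ_B = n₂/n₁ = 0.9429, so θ_B = arctan 0.9429 = 43.32°.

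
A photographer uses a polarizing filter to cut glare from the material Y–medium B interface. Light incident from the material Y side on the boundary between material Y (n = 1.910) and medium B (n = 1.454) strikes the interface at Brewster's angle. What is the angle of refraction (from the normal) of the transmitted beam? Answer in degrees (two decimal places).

θ_t ≈ 52.72°

tan θ_B = n₂/n₁ = 1.454/1.910 = 0.7613, so θ_B = 37.28°.
At Brewster's angle the reflected and refracted rays are perpendicular, so θ_t = 90° − θ_B = 90° − 37.28° = 52.72°.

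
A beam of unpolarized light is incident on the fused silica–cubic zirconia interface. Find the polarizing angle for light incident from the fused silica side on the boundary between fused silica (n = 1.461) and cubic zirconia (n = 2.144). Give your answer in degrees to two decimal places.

Brewster's condition: tan θ_B = n₂/n₁ = 2.144/1.461 = 1.4675. Taking the arctangent, θ_B = 55.73°.

θ_B ≈ 55.73°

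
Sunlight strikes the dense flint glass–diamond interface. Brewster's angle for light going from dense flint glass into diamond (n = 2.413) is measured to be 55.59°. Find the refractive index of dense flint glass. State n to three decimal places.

n ≈ 1.653

Full polarization of the reflected beam means tan θ_B = n₂/n₁, where n₁ is the incident medium (dense flint glass).
n₁ = n₂ / tan θ_B = 2.413 / tan 55.59° = 1.653.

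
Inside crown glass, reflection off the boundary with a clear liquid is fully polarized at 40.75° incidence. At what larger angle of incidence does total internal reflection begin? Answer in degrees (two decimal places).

n₂/n₁ = tan 40.75° = 0.8617; the critical angle satisfies sin θ_c = n₂/n₁.
θ_c = arcsin(0.8617) = 59.50°.

θ_c ≈ 59.50°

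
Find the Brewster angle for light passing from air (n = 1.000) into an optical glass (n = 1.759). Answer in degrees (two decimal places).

Here n₂/n₁ = 1.759/1.000 = 1.7590, and Brewster's law gives tan θ_B = n₂/n₁.
So θ_B = arctan 1.7590 = 60.38°.

θ_B ≈ 60.38°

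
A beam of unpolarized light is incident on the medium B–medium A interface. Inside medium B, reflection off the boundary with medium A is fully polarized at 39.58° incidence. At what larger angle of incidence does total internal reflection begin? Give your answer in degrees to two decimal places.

n₂/n₁ = tan 39.58° = 0.8267; the critical angle satisfies sin θ_c = n₂/n₁.
θ_c = arcsin(0.8267) = 55.76°.

θ_c ≈ 55.76°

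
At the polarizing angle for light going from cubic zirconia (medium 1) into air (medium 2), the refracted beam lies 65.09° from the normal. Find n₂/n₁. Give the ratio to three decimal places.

n₂/n₁ ≈ 0.464

θ_B + θ_t = 90°, so θ_B = 90° − 65.09° = 24.91°.
tan θ_B = n₂/n₁, so n₂/n₁ = tan 24.91° = 0.464.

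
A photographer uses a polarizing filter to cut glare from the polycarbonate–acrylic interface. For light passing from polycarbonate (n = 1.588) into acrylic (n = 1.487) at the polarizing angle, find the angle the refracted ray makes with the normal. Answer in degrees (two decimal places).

First find Brewster's angle: tan θ_B = 1.487/1.588 = 0.9364, giving θ_B = 43.12°.
At Brewster's angle the reflected and refracted rays are perpendicular, so θ_t = 90° − θ_B = 90° − 43.12° = 46.88°.

θ_t ≈ 46.88°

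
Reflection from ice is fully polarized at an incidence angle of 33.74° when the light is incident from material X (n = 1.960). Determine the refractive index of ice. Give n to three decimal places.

n ≈ 1.309

Brewster's law: tan θ_B = n₂/n₁ (light incident in material X, refracted into ice).
n₂ = n₁ tan θ_B = 1.960 × tan 33.74° = 1.309.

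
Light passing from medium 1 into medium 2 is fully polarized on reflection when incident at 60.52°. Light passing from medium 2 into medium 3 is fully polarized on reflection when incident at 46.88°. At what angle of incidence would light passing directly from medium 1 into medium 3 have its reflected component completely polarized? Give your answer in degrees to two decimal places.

θ_B ≈ 62.10°

n₂/n₁ = tan 60.52° = 1.7689 and n₃/n₂ = tan 46.88° = 1.0679.
n₃/n₁ = 1.8890. Then tan θ_B(1→3) = n₃/n₁, so θ_B(1→3) = arctan(1.8890) = 62.10°.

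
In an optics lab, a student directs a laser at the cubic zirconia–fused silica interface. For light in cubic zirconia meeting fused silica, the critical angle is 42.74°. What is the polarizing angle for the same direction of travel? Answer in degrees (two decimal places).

θ_B ≈ 34.16°

At the critical angle sin θ_c = n₂/n₁, giving n₂/n₁ = sin 42.74° = 0.6787.
Then tan θ_B = n₂/n₁ = 0.6787, so θ_B = arctan 0.6787 = 34.16°.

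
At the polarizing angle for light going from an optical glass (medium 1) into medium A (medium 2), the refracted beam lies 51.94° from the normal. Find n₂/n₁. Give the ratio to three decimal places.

n₂/n₁ ≈ 0.783

θ_B + θ_t = 90°, so θ_B = 90° − 51.94° = 38.06°.
tan θ_B = n₂/n₁, so n₂/n₁ = tan 38.06° = 0.783.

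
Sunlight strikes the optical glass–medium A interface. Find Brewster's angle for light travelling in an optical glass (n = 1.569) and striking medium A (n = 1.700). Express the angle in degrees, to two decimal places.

θ_B ≈ 47.29°

Brewster's condition: tan θ_B = n₂/n₁ = 1.700/1.569 = 1.0835. Taking the arctangent, θ_B = 47.29°.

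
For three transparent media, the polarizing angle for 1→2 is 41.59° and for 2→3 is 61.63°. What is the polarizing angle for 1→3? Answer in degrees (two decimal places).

θ_B ≈ 58.68°

n₂/n₁ = tan 41.59° = 0.8875 and n₃/n₂ = tan 61.63° = 1.8518.
So n₃/n₁ = (n₂/n₁)(n₃/n₂) = 0.8875 × 1.8518 = 1.6435.
θ_B(1→3) = arctan(1.6435) = 58.68°.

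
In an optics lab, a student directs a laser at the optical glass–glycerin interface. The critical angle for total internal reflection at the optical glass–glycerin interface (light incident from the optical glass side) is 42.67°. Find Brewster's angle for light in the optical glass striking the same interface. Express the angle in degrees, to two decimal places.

θ_B ≈ 34.13°

At the critical angle sin θ_c = n₂/n₁, giving n₂/n₁ = sin 42.67° = 0.6778.
Then tan θ_B = n₂/n₁ = 0.6778, so θ_B = arctan 0.6778 = 34.13°.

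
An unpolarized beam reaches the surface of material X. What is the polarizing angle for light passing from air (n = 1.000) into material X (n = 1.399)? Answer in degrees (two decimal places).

tan θ_B = n₂/n₁ = 1.399/1.000 = 1.3990.
θ_B = arctan(1.3990) = 54.44°.

θ_B ≈ 54.44°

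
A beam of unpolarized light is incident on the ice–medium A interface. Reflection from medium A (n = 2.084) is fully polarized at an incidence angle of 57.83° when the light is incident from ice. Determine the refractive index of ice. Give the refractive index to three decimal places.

At the polarizing angle, tan θ_B = n₂/n₁ with n₁ on the incident side (ice) and n₂ on the transmitted side (medium A).
n₁ = n₂ / tan θ_B = 2.084 / tan 57.83° = 1.311.

n ≈ 1.311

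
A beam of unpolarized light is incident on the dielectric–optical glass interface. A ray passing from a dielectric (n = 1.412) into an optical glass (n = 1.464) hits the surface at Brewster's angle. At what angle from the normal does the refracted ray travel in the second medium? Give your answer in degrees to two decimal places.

First find Brewster's angle: tan θ_B = 1.464/1.412 = 1.0368, giving θ_B = 46.04°.
At Brewster's angle the reflected and refracted rays are perpendicular, so θ_t = 90° − θ_B = 90° − 46.04° = 43.96°.

θ_t ≈ 43.96°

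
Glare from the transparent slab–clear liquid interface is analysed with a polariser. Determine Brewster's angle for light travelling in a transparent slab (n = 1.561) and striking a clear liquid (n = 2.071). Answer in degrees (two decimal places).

At Brewster's angle the reflected and refracted rays are perpendicular, which with Snell's law gives tan θ_B = n₂/n₁.
Here n₂/n₁ = 2.071/1.561 = 1.3267, and Brewster's law gives tan θ_B = n₂/n₁.
So θ_B = arctan 1.3267 = 52.99°.

θ_B ≈ 52.99°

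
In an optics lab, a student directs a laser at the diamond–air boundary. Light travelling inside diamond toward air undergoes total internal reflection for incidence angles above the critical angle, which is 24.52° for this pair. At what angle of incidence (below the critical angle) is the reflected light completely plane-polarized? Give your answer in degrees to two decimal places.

sin θ_c = n₂/n₁, so n₂/n₁ = sin 24.52° = 0.4150.
Brewster: tan θ_B = n₂/n₁ = 0.4150.
θ_B = arctan(0.4150) = 22.54°.

θ_B ≈ 22.54°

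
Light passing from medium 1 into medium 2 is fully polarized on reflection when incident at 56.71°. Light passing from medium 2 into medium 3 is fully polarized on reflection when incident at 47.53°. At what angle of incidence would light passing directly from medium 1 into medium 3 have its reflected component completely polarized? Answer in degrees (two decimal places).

θ_B ≈ 58.99°

n₂/n₁ = tan 56.71° = 1.5229 and n₃/n₂ = tan 47.53° = 1.0925.
So n₃/n₁ = (n₂/n₁)(n₃/n₂) = 1.5229 × 1.0925 = 1.6637.
θ_B(1→3) = arctan(1.6637) = 58.99°.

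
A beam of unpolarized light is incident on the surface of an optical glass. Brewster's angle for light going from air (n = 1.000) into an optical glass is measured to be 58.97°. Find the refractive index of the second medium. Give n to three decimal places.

At Brewster's angle, tan θ_B = n₂/n₁ with n₁ on the incident side (air) and n₂ on the transmitted side (an optical glass).
n₂ = n₁ tan θ_B = 1.000 × tan 58.97° = 1.662.

n ≈ 1.662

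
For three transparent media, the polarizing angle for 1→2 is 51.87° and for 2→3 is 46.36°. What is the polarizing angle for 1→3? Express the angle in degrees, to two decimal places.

θ_B ≈ 53.18°

n₂/n₁ = tan 51.87° = 1.2740 and n₃/n₂ = tan 46.36° = 1.0486.
n₃/n₁ = 1.3359. Then tan θ_B(1→3) = n₃/n₁, so θ_B(1→3) = arctan(1.3359) = 53.18°.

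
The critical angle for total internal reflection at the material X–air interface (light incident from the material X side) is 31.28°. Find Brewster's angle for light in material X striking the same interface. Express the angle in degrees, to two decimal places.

n₂/n₁ = sin θ_c = sin 31.28° = 0.5192.
tan θ_B equals the same ratio, so θ_B = arctan(0.5192) = 27.44°.

θ_B ≈ 27.44°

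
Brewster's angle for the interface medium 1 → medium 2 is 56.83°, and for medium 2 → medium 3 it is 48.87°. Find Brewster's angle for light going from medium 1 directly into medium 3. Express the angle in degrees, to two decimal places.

θ_B ≈ 60.28°

n₂/n₁ = tan 56.83° = 1.5299 and n₃/n₂ = tan 48.87° = 1.1451.
So n₃/n₁ = (n₂/n₁)(n₃/n₂) = 1.5299 × 1.1451 = 1.7519.
θ_B(1→3) = arctan(1.7519) = 60.28°.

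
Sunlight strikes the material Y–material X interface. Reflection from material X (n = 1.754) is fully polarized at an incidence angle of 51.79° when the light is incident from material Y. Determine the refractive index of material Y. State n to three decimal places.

n ≈ 1.381

Full polarization of the reflected beam means tan θ_B = n₂/n₁, where n₁ is the incident medium (material Y).
n₁ = n₂ / tan θ_B = 1.754 / tan 51.79° = 1.381.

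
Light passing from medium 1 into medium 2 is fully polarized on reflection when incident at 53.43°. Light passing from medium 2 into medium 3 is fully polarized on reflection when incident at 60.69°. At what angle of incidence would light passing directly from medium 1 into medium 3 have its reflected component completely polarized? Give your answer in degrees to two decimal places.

n₂/n₁ = tan 53.43° = 1.3480 and n₃/n₂ = tan 60.69° = 1.7813.
n₃/n₁ = 2.4011. Then tan θ_B(1→3) = n₃/n₁, so θ_B(1→3) = arctan(2.4011) = 67.39°.

θ_B ≈ 67.39°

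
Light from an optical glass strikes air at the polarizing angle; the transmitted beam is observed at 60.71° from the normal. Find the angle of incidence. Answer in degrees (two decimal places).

θ_B ≈ 29.29°

Brewster's condition makes the reflected and refracted beams perpendicular: θ_B + θ_t = 90°.
So θ_B = 90° − θ_t = 90° − 60.71° = 29.29°.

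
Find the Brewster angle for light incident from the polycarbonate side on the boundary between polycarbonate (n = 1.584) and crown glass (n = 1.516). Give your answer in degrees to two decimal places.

At Brewster's angle the reflected and refracted rays are perpendicular, which with Snell's law gives tan θ_B = n₂/n₁.
tan θ_B = n₂/n₁ = 1.516/1.584 = 0.9571. Taking the arctangent, θ_B = 43.74°.

θ_B ≈ 43.74°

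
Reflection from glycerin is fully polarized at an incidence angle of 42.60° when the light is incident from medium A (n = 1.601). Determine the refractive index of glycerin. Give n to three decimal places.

Full polarization of the reflected beam means tan θ_B = n₂/n₁, where n₁ is the incident medium (medium A).
n₂ = n₁ tan θ_B = 1.601 × tan 42.60° = 1.472.

n ≈ 1.472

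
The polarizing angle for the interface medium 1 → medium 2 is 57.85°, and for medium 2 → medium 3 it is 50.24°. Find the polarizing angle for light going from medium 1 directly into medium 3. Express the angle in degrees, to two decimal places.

n₂/n₁ = tan 57.85° = 1.5911 and n₃/n₂ = tan 50.24° = 1.2019.
n₃/n₁ = 1.9124. Then tan θ_B(1→3) = n₃/n₁, so θ_B(1→3) = arctan(1.9124) = 62.39°.

θ_B ≈ 62.39°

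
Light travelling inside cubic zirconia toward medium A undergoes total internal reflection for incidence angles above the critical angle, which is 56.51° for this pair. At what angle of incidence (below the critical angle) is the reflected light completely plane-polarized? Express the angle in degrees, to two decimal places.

θ_B ≈ 39.83°

At the critical angle sin θ_c = n₂/n₁, giving n₂/n₁ = sin 56.51° = 0.8340.
Then tan θ_B = n₂/n₁ = 0.8340, so θ_B = arctan 0.8340 = 39.83°.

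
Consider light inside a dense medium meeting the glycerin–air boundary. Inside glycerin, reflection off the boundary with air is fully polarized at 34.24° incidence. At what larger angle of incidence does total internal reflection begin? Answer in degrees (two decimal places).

θ_c ≈ 42.89°

From Brewster, n₂/n₁ = tan θ_B = tan 34.24° = 0.6806.
Then sin θ_c = n₂/n₁ = 0.6806, so θ_c = arcsin 0.6806 = 42.89°.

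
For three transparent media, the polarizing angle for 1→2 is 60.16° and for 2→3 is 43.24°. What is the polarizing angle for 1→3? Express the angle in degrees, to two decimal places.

n₂/n₁ = tan 60.16° = 1.7433 and n₃/n₂ = tan 43.24° = 0.9404.
Multiplying, n₃/n₁ = 1.7433 × 0.9404 = 1.6393, and θ_B(1→3) = arctan 1.6393 = 58.62°.

θ_B ≈ 58.62°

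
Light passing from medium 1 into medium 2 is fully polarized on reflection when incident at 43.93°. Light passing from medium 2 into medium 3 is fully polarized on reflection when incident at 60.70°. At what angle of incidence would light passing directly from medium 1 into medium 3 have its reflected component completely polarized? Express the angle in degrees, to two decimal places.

θ_B ≈ 59.78°

tan θ_B(1→2) = n₂/n₁ = tan 43.93° = 0.9633.
tan θ_B(2→3) = n₃/n₂ = tan 60.70° = 1.7820.
Multiplying, n₃/n₁ = 0.9633 × 1.7820 = 1.7166, and θ_B(1→3) = arctan 1.7166 = 59.78°.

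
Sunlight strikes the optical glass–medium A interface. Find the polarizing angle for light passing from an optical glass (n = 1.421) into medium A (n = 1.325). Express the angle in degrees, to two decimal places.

Brewster's condition: tan θ_B = n₂/n₁ = 1.325/1.421 = 0.9324.
θ_B = arctan(0.9324) = 43.00°.

θ_B ≈ 43.00°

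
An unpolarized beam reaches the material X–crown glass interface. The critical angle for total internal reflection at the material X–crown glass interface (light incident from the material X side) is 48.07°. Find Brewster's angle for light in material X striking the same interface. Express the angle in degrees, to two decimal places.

θ_B ≈ 36.65°

n₂/n₁ = sin θ_c = sin 48.07° = 0.7440.
tan θ_B equals the same ratio, so θ_B = arctan(0.7440) = 36.65°.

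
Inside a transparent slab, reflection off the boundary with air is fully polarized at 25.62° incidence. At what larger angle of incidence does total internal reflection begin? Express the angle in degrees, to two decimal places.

tan θ_B = n₂/n₁ = tan 25.62° = 0.4795.
Total internal reflection: sin θ_c = n₂/n₁ = 0.4795.
θ_c = arcsin(0.4795) = 28.66°.

θ_c ≈ 28.66°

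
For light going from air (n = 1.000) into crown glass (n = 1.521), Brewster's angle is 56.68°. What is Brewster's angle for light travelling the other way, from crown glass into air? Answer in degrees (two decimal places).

The two Brewster angles are complementary: θ_B' = 90° − θ_B = 90° − 56.68° = 33.32°.

θ_B' ≈ 33.32°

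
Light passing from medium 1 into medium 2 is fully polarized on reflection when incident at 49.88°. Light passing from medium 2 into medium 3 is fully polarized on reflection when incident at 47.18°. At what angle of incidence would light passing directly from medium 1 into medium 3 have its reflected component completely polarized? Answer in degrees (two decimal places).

θ_B ≈ 52.01°

n₂/n₁ = tan 49.88° = 1.1867 and n₃/n₂ = tan 47.18° = 1.0791.
So n₃/n₁ = (n₂/n₁)(n₃/n₂) = 1.1867 × 1.0791 = 1.2806.
θ_B(1→3) = arctan(1.2806) = 52.01°.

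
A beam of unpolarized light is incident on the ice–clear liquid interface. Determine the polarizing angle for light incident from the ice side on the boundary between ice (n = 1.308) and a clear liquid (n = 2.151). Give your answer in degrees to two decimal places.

θ_B ≈ 58.70°

Here n₂/n₁ = 2.151/1.308 = 1.6445, and Brewster's law gives tan θ_B = n₂/n₁.
θ_B = arctan(1.6445) = 58.70°.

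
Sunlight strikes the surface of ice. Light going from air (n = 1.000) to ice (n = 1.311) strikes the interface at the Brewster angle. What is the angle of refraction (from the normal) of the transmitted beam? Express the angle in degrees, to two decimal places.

θ_t ≈ 37.34°

θ_B = arctan(n₂/n₁) = arctan(1.311/1.000) = 52.66°.
The refracted ray is perpendicular to the reflected ray, so θ_t = 90° − θ_B = 37.34°.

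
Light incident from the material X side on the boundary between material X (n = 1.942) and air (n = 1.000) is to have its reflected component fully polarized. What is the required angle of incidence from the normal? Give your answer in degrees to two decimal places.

θ_B ≈ 27.25°

The reflected p-component vanishes when tan θ_B = n₂/n₁.
tan θ_B = n₂/n₁ = 1.000/1.942 = 0.5149.
So θ_B = arctan 0.5149 = 27.25°.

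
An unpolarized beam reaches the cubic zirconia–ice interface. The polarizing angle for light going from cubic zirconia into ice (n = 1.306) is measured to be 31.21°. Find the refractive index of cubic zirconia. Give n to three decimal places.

n ≈ 2.156

Full polarization of the reflected beam means tan θ_B = n₂/n₁, where n₁ is the incident medium (cubic zirconia).
n₁ = n₂ / tan θ_B = 1.306 / tan 31.21° = 2.156.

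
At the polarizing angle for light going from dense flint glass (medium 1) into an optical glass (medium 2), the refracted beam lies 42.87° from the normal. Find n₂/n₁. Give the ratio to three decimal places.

n₂/n₁ ≈ 1.077

θ_B + θ_t = 90°, so θ_B = 90° − 42.87° = 47.13°.
Then n₂/n₁ = tan θ_B = tan 47.13° = 1.077.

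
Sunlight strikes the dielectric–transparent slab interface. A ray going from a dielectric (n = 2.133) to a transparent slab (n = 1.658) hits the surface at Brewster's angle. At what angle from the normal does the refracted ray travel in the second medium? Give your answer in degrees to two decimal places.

θ_t ≈ 52.14°

First find Brewster's angle: tan θ_B = 1.658/2.133 = 0.7773, giving θ_B = 37.86°.
At Brewster's angle the reflected and refracted rays are perpendicular, so θ_t = 90° − θ_B = 90° − 37.86° = 52.14°.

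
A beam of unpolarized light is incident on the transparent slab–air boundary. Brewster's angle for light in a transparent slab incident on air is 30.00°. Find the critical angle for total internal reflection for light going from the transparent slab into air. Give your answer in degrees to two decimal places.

θ_c ≈ 35.26°

n₂/n₁ = tan 30.00° = 0.5774; the critical angle satisfies sin θ_c = n₂/n₁.
θ_c = arcsin(0.5774) = 35.26°.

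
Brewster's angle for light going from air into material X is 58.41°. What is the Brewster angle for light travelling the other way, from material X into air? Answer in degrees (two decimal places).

The two Brewster angles are complementary: θ_B' = 90° − θ_B = 90° − 58.41° = 31.59°.

θ_B' ≈ 31.59°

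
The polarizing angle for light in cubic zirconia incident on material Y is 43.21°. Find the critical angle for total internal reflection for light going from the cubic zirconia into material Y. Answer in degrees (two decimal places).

θ_c ≈ 69.95°

From Brewster, n₂/n₁ = tan θ_B = tan 43.21° = 0.9394.
Then sin θ_c = n₂/n₁ = 0.9394, so θ_c = arcsin 0.9394 = 69.95°.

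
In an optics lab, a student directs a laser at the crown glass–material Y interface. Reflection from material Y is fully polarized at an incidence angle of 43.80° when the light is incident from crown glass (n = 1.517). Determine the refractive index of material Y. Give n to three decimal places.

Brewster's law: tan θ_B = n₂/n₁ (light incident in crown glass, refracted into material Y).
n₂ = n₁ tan θ_B = 1.517 × tan 43.80° = 1.455.

n ≈ 1.455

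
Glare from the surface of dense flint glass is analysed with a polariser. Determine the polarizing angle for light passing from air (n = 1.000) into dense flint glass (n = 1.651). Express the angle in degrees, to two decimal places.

At Brewster's angle the reflected and refracted rays are perpendicular, which with Snell's law gives tan θ_B = n₂/n₁.
tan θ_B = n₂/n₁ = 1.651/1.000 = 1.6510.
θ_B = arctan(1.6510) = 58.80°.

θ_B ≈ 58.80°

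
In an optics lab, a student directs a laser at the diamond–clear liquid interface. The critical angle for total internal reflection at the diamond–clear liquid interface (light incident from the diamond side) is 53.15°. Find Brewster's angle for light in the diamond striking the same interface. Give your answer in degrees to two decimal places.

n₂/n₁ = sin θ_c = sin 53.15° = 0.8002.
tan θ_B equals the same ratio, so θ_B = arctan(0.8002) = 38.67°.

θ_B ≈ 38.67°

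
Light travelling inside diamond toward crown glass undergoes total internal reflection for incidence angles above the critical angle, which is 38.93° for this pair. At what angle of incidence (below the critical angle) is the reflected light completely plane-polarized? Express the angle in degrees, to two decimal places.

θ_B ≈ 32.14°

n₂/n₁ = sin θ_c = sin 38.93° = 0.6284.
tan θ_B equals the same ratio, so θ_B = arctan(0.6284) = 32.14°.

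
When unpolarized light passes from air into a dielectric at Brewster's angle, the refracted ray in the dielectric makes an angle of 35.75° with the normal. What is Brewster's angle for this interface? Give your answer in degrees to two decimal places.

θ_B ≈ 54.25°

Brewster's condition makes the reflected and refracted beams perpendicular: θ_B + θ_t = 90°.
θ_B = 90° − 35.75° = 54.25°.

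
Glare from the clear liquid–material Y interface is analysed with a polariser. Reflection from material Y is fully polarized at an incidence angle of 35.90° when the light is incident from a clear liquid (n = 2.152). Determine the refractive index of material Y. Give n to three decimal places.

n ≈ 1.558

Brewster's law: tan θ_B = n₂/n₁ (light incident in a clear liquid, refracted into material Y).
n₂ = n₁ tan θ_B = 2.152 × tan 35.90° = 1.558.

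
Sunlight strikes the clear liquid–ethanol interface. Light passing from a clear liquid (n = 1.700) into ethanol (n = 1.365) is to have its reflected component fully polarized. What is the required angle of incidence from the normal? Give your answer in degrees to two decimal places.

Brewster's condition: tan θ_B = n₂/n₁ = 1.365/1.700 = 0.8029.
θ_B = arctan(0.8029) = 38.76°.

θ_B ≈ 38.76°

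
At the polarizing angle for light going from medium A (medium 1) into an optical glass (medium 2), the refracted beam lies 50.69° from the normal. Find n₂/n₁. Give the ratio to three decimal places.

n₂/n₁ ≈ 0.819

At Brewster incidence θ_B = 90° − θ_t = 90° − 50.69° = 39.31°.
tan θ_B = n₂/n₁, so n₂/n₁ = tan 39.31° = 0.819.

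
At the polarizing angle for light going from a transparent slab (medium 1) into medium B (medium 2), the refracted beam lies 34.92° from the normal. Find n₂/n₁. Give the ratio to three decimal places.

At Brewster incidence θ_B = 90° − θ_t = 90° − 34.92° = 55.08°.
tan θ_B = n₂/n₁, so n₂/n₁ = tan 55.08° = 1.432.

n₂/n₁ ≈ 1.432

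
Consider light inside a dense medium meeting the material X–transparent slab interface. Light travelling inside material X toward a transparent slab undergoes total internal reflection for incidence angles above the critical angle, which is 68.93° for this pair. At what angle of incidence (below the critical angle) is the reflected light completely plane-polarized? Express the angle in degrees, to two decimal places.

n₂/n₁ = sin θ_c = sin 68.93° = 0.9331.
tan θ_B equals the same ratio, so θ_B = arctan(0.9331) = 43.02°.

θ_B ≈ 43.02°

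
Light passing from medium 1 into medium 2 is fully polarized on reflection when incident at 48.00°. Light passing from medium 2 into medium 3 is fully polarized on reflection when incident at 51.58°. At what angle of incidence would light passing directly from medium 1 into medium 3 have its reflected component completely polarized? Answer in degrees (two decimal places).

θ_B ≈ 54.47°

tan θ_B(1→2) = n₂/n₁ = tan 48.00° = 1.1106.
tan θ_B(2→3) = n₃/n₂ = tan 51.58° = 1.2608.
n₃/n₁ = 1.4002. Then tan θ_B(1→3) = n₃/n₁, so θ_B(1→3) = arctan(1.4002) = 54.47°.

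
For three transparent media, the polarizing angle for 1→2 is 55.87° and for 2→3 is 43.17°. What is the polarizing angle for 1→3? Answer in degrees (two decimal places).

θ_B ≈ 54.15°

Each Brewster angle gives a ratio: n₂/n₁ = tan 55.87° = 1.4753, n₃/n₂ = tan 43.17° = 0.9381.
Multiplying, n₃/n₁ = 1.4753 × 0.9381 = 1.3840, and θ_B(1→3) = arctan 1.3840 = 54.15°.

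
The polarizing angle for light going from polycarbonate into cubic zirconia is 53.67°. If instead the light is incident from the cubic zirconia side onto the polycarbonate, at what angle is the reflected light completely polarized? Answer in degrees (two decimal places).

θ_B' ≈ 36.33°

tan θ_B' = n₁/n₂ = 1/tan θ_B, so θ_B' = 90° − θ_B.
θ_B' = 90° − 53.67° = 36.33°.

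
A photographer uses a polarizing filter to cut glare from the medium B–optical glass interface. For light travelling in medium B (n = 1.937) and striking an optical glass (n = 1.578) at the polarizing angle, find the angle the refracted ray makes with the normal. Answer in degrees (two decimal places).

tan θ_B = n₂/n₁ = 1.578/1.937 = 0.8147, so θ_B = 39.17°.
Since θ_B + θ_t = 90° at Brewster incidence, θ_t = 90° − 39.17° = 50.83°.

θ_t ≈ 50.83°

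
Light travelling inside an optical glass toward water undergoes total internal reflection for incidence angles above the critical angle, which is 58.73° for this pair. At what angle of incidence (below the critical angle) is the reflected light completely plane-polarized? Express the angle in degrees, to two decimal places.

θ_B ≈ 40.52°

At the critical angle sin θ_c = n₂/n₁, giving n₂/n₁ = sin 58.73° = 0.8547.
Then tan θ_B = n₂/n₁ = 0.8547, so θ_B = arctan 0.8547 = 40.52°.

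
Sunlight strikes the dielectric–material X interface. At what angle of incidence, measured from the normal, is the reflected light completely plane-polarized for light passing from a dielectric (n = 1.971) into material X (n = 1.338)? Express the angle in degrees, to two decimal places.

θ_B ≈ 34.17°

tan θ_B = n₂/n₁ = 1.338/1.971 = 0.6788.
So θ_B = arctan 0.6788 = 34.17°.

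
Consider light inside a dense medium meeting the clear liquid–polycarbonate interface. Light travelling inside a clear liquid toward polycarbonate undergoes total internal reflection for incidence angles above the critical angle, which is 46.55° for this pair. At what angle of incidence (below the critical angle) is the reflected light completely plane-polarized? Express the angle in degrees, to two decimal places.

n₂/n₁ = sin θ_c = sin 46.55° = 0.7260.
tan θ_B equals the same ratio, so θ_B = arctan(0.7260) = 35.98°.

θ_B ≈ 35.98°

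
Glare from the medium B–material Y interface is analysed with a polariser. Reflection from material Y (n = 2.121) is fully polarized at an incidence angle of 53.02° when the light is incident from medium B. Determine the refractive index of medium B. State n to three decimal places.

Brewster's law: tan θ_B = n₂/n₁ (light incident in medium B, refracted into material Y).
n₁ = n₂ / tan θ_B = 2.121 / tan 53.02° = 1.597.

n ≈ 1.597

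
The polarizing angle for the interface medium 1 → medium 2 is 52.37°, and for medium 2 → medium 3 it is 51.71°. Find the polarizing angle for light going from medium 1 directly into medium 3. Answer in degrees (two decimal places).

n₂/n₁ = tan 52.37° = 1.2971 and n₃/n₂ = tan 51.71° = 1.2667.
So n₃/n₁ = (n₂/n₁)(n₃/n₂) = 1.2971 × 1.2667 = 1.6430.
θ_B(1→3) = arctan(1.6430) = 58.67°.

θ_B ≈ 58.67°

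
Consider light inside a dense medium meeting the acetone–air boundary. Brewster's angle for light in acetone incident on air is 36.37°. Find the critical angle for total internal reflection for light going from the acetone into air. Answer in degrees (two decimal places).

tan θ_B = n₂/n₁ = tan 36.37° = 0.7365.
Total internal reflection: sin θ_c = n₂/n₁ = 0.7365.
θ_c = arcsin(0.7365) = 47.43°.

θ_c ≈ 47.43°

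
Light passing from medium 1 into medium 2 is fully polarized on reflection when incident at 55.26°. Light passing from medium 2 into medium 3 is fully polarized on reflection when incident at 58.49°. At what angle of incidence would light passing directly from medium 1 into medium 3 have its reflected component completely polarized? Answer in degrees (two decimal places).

θ_B ≈ 66.97°

Each Brewster angle gives a ratio: n₂/n₁ = tan 55.26° = 1.4420, n₃/n₂ = tan 58.49° = 1.6312.
So n₃/n₁ = (n₂/n₁)(n₃/n₂) = 1.4420 × 1.6312 = 2.3523.
θ_B(1→3) = arctan(2.3523) = 66.97°.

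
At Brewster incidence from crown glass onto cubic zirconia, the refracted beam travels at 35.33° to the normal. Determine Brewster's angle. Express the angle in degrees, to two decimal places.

Brewster's condition makes the reflected and refracted beams perpendicular: θ_B + θ_t = 90°.
θ_B = 90° − 35.33° = 54.67°.

θ_B ≈ 54.67°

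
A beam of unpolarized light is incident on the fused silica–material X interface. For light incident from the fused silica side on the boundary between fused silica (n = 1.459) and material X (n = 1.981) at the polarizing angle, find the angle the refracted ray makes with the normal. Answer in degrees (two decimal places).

θ_B = arctan(n₂/n₁) = arctan(1.981/1.459) = 53.63°.
At Brewster's angle the reflected and refracted rays are perpendicular, so θ_t = 90° − θ_B = 90° − 53.63° = 36.37°.

θ_t ≈ 36.37°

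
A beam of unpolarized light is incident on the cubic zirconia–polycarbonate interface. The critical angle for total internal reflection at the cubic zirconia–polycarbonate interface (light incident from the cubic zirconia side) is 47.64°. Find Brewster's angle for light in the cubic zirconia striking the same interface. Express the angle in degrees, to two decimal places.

n₂/n₁ = sin θ_c = sin 47.64° = 0.7389.
tan θ_B equals the same ratio, so θ_B = arctan(0.7389) = 36.46°.

θ_B ≈ 36.46°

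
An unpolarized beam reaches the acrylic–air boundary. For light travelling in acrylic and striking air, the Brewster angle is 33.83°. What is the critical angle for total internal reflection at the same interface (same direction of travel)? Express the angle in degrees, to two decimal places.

θ_c ≈ 42.08°

n₂/n₁ = tan 33.83° = 0.6702; the critical angle satisfies sin θ_c = n₂/n₁.
θ_c = arcsin(0.6702) = 42.08°.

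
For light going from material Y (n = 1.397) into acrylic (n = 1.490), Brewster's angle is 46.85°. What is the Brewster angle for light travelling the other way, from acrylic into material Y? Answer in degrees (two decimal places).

θ_B' ≈ 43.15°

Reversing the direction swaps n₁ and n₂, so tan θ_B' = 1/tan θ_B and θ_B' = 90° − θ_B.
Hence θ_B' = 90° − 46.85° = 43.15°.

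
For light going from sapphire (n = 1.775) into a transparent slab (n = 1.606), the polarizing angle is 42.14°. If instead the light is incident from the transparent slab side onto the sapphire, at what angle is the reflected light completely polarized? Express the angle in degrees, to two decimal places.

The two Brewster angles are complementary: θ_B' = 90° − θ_B = 90° − 42.14° = 47.86°.

θ_B' ≈ 47.86°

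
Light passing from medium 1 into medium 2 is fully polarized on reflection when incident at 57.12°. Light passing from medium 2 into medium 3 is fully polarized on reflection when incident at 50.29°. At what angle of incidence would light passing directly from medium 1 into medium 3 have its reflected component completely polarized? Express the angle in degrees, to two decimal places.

θ_B ≈ 61.77°

Each Brewster angle gives a ratio: n₂/n₁ = tan 57.12° = 1.5469, n₃/n₂ = tan 50.29° = 1.2041.
So n₃/n₁ = (n₂/n₁)(n₃/n₂) = 1.5469 × 1.2041 = 1.8626.
θ_B(1→3) = arctan(1.8626) = 61.77°.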